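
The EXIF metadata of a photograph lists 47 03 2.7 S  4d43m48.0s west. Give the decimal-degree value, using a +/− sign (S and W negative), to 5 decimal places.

Lat: 47° + 3/60 + 2.7/3600 = 47 + 0.050000 + 0.000750 = 47.050750
S → negative
Longitude: 4° + 43/60 + 48/3600 = 4 + 0.716667 + 0.013333 = 4.730000
W → negative

-47.05075, -4.73000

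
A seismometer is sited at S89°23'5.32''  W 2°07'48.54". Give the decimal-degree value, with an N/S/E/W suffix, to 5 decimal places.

89.38481° S, 2.13015° W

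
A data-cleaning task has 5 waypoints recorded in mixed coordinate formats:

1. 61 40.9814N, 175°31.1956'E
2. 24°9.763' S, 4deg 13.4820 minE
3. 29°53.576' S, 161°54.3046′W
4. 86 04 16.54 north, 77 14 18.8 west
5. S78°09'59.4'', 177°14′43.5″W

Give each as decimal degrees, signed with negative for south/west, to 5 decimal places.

1. 61.68302, 175.51993
2. -24.16272, 4.22470
3. -29.89293, -161.90508
4. 86.07126, -77.23856
5. -78.16650, -177.24542

Point 1:
  Lat: 61 + 40.9814/60 = 61.683023
  N ⇒ keep positive
  λ: 175 + 31.1956/60 = 175.519927
  E ⇒ keep positive
Point 2:
  Latitude: 24 + 9.763/60 = 24.162717
  S ⇒ negate
  Lon: 4 + 13.482/60 = 4.224700
  E ⇒ keep positive
Point 3:
  φ: 53.576′ = 0.892933°; total 29.892933
  hemisphere S, so the sign is −
  λ: 54.3046′ = 0.905077°; total 161.905077
  W → negative
Point 4:
  φ: 86 + 4/60 + 16.54/3600 = 86.071261
  N ⇒ keep positive
  Longitude: 77° + 14/60 + 18.8/3600 = 77 + 0.233333 + 0.005222 = 77.238556
  W → negative
Point 5:
  Lat: 9′ + 59.4″ = 9.99000′; 78 + 9.99000/60 = 78.166500
  S → negative
  Lon: 177° + 14/60 + 43.5/3600 = 177 + 0.233333 + 0.012083 = 177.245417
  W ⇒ negate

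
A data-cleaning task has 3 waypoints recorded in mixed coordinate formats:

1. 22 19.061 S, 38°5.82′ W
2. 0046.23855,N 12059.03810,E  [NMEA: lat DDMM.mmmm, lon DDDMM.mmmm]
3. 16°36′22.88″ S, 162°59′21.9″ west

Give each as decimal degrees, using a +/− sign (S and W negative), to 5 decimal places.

Point 1:
  φ: 22 + 19.061/60 = 22.317683
  hemisphere S, so the sign is −
  λ: 5.82′ = 0.097000°; total 38.097000
  W ⇒ negate
Point 2:
  Latitude: degrees = first 2 digits = 0, minutes = 46.23855; 0 + 46.23855/60 = 0.770643
  N → positive
  λ: split at 3 digits → 120° and 59.0381′; 120 + 59.0381/60 = 120.983968
  E ⇒ keep positive
Point 3:
  φ: 36′ + 22.88″ = 36.38133′; 16 + 36.38133/60 = 16.606356
  S ⇒ negate
  Lon: 162° + 59/60 + 21.9/3600 = 162 + 0.983333 + 0.006083 = 162.989417
  hemisphere W, so the sign is −

1. -22.31768, -38.09700
2. 0.77064, 120.98397
3. -16.60636, -162.98942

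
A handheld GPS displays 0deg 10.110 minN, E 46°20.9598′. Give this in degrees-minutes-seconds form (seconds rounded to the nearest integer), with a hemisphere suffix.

φ: 10.11000′ → 10′ and 0.11000 × 60 = 6.60″
λ: fractional minutes 0.95980 × 60 = 57.59″

0°10′7″ N, 46°20′58″ E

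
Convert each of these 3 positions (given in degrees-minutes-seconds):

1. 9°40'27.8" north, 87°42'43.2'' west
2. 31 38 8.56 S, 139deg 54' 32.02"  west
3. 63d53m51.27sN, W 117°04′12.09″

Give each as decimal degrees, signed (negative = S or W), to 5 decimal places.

Point 1:
  φ: 40′ + 27.8″ = 40.46333′; 9 + 40.46333/60 = 9.674389
  N → positive
  λ: 87 + 42/60 + 43.2/3600 = 87.712000
  hemisphere W, so the sign is −
Point 2:
  φ: 31° + 38/60 + 8.56/3600 = 31 + 0.633333 + 0.002378 = 31.635711
  S ⇒ negate
  Longitude: 139° + 54/60 + 32.02/3600 = 139 + 0.900000 + 0.008894 = 139.908894
  hemisphere W, so the sign is −
Point 3:
  φ: 53′ + 51.27″ = 53.85450′; 63 + 53.85450/60 = 63.897575
  N ⇒ keep positive
  λ: 117 + 4/60 + 12.09/3600 = 117.070025
  hemisphere W, so the sign is −

1. 9.67439, -87.71200
2. -31.63571, -139.90889
3. 63.89758, -117.07003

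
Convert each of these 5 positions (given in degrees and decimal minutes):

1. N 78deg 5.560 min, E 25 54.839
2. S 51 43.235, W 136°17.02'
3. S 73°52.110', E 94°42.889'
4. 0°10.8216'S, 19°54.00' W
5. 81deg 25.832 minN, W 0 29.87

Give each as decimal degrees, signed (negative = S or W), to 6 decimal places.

1. 78.092667, 25.913983
2. -51.720583, -136.283667
3. -73.868500, 94.714817
4. -0.180360, -19.900000
5. 81.430533, -0.497833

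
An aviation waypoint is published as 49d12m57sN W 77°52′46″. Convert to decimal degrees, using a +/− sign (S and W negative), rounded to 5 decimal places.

49.21583, -77.87944

Latitude: 49° + 12/60 + 57/3600 = 49 + 0.200000 + 0.015833 = 49.215833
N ⇒ keep positive
λ: 52′ + 46″ = 52.76667′; 77 + 52.76667/60 = 77.879444
hemisphere W, so the sign is −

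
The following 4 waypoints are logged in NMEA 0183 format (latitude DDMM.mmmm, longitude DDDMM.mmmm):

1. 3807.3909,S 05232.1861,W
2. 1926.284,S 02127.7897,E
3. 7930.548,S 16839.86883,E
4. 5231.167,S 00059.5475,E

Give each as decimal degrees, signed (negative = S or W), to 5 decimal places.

1. -38.12318, -52.53644
2. -19.43807, 21.46316
3. -79.50913, 168.66448
4. -52.51945, 0.99246

Point 1:
  Latitude: split at 2 digits → 38° and 7.3909′; 38 + 7.3909/60 = 38.123182
  S → negative
  Lon: split at 3 digits → 052° and 32.1861′; 52 + 32.1861/60 = 52.536435
  W ⇒ negate
Point 2:
  Lat: degrees = first 2 digits = 19, minutes = 26.284; 19 + 26.284/60 = 19.438067
  S ⇒ negate
  Longitude: split at 3 digits → 021° and 27.7897′; 21 + 27.7897/60 = 21.463162
  E → positive
Point 3:
  φ: degrees = first 2 digits = 79, minutes = 30.548; 79 + 30.548/60 = 79.509133
  S → negative
  Longitude: degrees = first 3 digits = 168, minutes = 39.86883; 168 + 39.86883/60 = 168.664481
  E ⇒ keep positive
Point 4:
  Lat: split at 2 digits → 52° and 31.167′; 52 + 31.167/60 = 52.519450
  hemisphere S, so the sign is −
  Longitude: degrees = first 3 digits = 0, minutes = 59.5475; 0 + 59.5475/60 = 0.992458
  E → positive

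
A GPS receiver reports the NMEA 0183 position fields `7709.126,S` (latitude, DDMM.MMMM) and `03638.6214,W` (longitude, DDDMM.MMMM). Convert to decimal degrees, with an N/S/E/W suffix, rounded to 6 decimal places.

Latitude: degrees = first 2 digits = 77, minutes = 9.126; 77 + 9.126/60 = 77.1521000
Longitude: split at 3 digits → 036° and 38.6214′; 36 + 38.6214/60 = 36.6436900

77.152100° S, 36.643690° W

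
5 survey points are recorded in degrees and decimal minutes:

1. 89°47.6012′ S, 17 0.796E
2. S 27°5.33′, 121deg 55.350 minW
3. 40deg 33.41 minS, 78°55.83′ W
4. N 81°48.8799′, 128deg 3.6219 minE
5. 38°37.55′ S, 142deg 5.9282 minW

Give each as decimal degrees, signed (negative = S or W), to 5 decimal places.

Point 1:
  Lat: 47.6012′ = 0.793353°; total 89.793353
  S ⇒ negate
  Longitude: 0.796′ = 0.013267°; total 17.013267
  E → positive
Point 2:
  φ: 27 + 5.33/60 = 27.088833
  S → negative
  Lon: 55.35′ = 0.922500°; total 121.922500
  hemisphere W, so the sign is −
Point 3:
  Latitude: 40 + 33.41/60 = 40.556833
  S ⇒ negate
  λ: 55.83′ = 0.930500°; total 78.930500
  W → negative
Point 4:
  Latitude: 48.8799′ = 0.814665°; total 81.814665
  N → positive
  Longitude: 128 + 3.6219/60 = 128.060365
  E ⇒ keep positive
Point 5:
  Lat: 38 + 37.55/60 = 38.625833
  S → negative
  Longitude: 5.9282′ = 0.098803°; total 142.098803
  W → negative

1. -89.79335, 17.01327
2. -27.08883, -121.92250
3. -40.55683, -78.93050
4. 81.81467, 128.06037
5. -38.62583, -142.09880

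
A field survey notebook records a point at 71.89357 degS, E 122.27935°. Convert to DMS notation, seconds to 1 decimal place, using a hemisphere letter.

Lat: 0.893570° → 53.61420′; 0.61420 × 60 = 36.852″
Lon: whole degrees 122; 16.76100′ → 16′ and 45.660″

71°53′36.9″ S, 122°16′45.7″ E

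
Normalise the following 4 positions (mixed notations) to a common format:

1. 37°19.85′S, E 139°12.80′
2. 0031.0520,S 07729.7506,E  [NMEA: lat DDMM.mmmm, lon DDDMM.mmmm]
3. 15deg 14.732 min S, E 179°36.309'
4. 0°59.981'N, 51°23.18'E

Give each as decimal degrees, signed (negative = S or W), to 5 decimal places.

Point 1:
  Lat: 37 + 19.85/60 = 37.330833
  S → negative
  Lon: 12.8′ = 0.213333°; total 139.213333
  E ⇒ keep positive
Point 2:
  Lat: split at 2 digits → 00° and 31.052′; 0 + 31.052/60 = 0.517533
  S → negative
  λ: split at 3 digits → 077° and 29.7506′; 77 + 29.7506/60 = 77.495843
  E ⇒ keep positive
Point 3:
  φ: 14.732′ = 0.245533°; total 15.245533
  hemisphere S, so the sign is −
  λ: 179 + 36.309/60 = 179.605150
  E ⇒ keep positive
Point 4:
  Latitude: 59.981′ = 0.999683°; total 0.999683
  N → positive
  Longitude: 23.18′ = 0.386333°; total 51.386333
  E ⇒ keep positive

1. -37.33083, 139.21333
2. -0.51753, 77.49584
3. -15.24553, 179.60515
4. 0.99968, 51.38633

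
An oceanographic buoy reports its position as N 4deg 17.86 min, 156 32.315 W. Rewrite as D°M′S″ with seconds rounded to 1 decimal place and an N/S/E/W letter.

Lat: fractional minutes 0.86000 × 60 = 51.600″
Longitude: fractional minutes 0.31500 × 60 = 18.900″

4°17′51.6″ N, 156°32′18.9″ W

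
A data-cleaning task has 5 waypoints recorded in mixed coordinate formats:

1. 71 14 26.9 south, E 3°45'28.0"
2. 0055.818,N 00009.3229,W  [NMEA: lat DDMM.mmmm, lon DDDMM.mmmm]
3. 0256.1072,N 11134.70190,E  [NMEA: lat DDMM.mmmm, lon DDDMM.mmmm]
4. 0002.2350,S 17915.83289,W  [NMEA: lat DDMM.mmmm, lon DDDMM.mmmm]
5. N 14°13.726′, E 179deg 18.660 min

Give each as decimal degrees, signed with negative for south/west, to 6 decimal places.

1. -71.240806, 3.757778
2. 0.930300, -0.155382
3. 2.935120, 111.578365
4. -0.037250, -179.263882
5. 14.228767, 179.311000

Point 1:
  Latitude: 71 + 14/60 + 26.9/3600 = 71.2408056
  S ⇒ negate
  Lon: 3° + 45/60 + 28/3600 = 3 + 0.750000 + 0.007778 = 3.7577778
  E → positive
Point 2:
  φ: degrees = first 2 digits = 0, minutes = 55.818; 0 + 55.818/60 = 0.9303000
  N ⇒ keep positive
  Longitude: split at 3 digits → 000° and 9.3229′; 0 + 9.3229/60 = 0.1553817
  hemisphere W, so the sign is −
Point 3:
  Latitude: degrees = first 2 digits = 2, minutes = 56.1072; 2 + 56.1072/60 = 2.9351200
  N ⇒ keep positive
  λ: degrees = first 3 digits = 111, minutes = 34.7019; 111 + 34.7019/60 = 111.5783650
  E ⇒ keep positive
Point 4:
  Latitude: split at 2 digits → 00° and 2.235′; 0 + 2.235/60 = 0.0372500
  S ⇒ negate
  Longitude: split at 3 digits → 179° and 15.83289′; 179 + 15.83289/60 = 179.2638815
  W → negative
Point 5:
  Lat: 13.726′ = 0.228767°; total 14.2287667
  N → positive
  Lon: 179 + 18.66/60 = 179.3110000
  E ⇒ keep positive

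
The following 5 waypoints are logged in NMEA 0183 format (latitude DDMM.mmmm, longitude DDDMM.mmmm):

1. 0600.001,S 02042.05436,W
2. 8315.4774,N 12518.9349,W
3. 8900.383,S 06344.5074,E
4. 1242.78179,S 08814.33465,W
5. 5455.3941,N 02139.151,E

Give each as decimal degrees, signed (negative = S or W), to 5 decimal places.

1. -6.00002, -20.70091
2. 83.25796, -125.31558
3. -89.00638, 63.74179
4. -12.71303, -88.23891
5. 54.92324, 21.65252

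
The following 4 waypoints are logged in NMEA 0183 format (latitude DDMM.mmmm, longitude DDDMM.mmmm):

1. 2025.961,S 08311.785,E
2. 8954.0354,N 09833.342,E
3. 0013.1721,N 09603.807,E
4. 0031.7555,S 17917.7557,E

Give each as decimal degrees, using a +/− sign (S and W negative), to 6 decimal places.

1. -20.432683, 83.196417
2. 89.900590, 98.555700
3. 0.219535, 96.063450
4. -0.529258, 179.295928

Point 1:
  Lat: split at 2 digits → 20° and 25.961′; 20 + 25.961/60 = 20.4326833
  S → negative
  Longitude: degrees = first 3 digits = 83, minutes = 11.785; 83 + 11.785/60 = 83.1964167
  E → positive
Point 2:
  Lat: split at 2 digits → 89° and 54.0354′; 89 + 54.0354/60 = 89.9005900
  N ⇒ keep positive
  λ: degrees = first 3 digits = 98, minutes = 33.342; 98 + 33.342/60 = 98.5557000
  E → positive
Point 3:
  Lat: degrees = first 2 digits = 0, minutes = 13.1721; 0 + 13.1721/60 = 0.2195350
  N ⇒ keep positive
  Lon: split at 3 digits → 096° and 3.807′; 96 + 3.807/60 = 96.0634500
  E ⇒ keep positive
Point 4:
  Latitude: split at 2 digits → 00° and 31.7555′; 0 + 31.7555/60 = 0.5292583
  S → negative
  Longitude: degrees = first 3 digits = 179, minutes = 17.7557; 179 + 17.7557/60 = 179.2959283
  E → positive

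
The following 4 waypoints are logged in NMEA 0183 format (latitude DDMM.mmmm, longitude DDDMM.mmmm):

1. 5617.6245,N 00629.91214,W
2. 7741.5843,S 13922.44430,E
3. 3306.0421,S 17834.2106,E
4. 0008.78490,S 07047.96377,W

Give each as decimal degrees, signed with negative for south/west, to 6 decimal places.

1. 56.293742, -6.498536
2. -77.693072, 139.374072
3. -33.100702, 178.570177
4. -0.146415, -70.799396

Point 1:
  Lat: degrees = first 2 digits = 56, minutes = 17.6245; 56 + 17.6245/60 = 56.2937417
  N → positive
  Lon: split at 3 digits → 006° and 29.91214′; 6 + 29.91214/60 = 6.4985357
  W → negative
Point 2:
  Latitude: degrees = first 2 digits = 77, minutes = 41.5843; 77 + 41.5843/60 = 77.6930717
  S → negative
  Lon: split at 3 digits → 139° and 22.4443′; 139 + 22.4443/60 = 139.3740717
  E ⇒ keep positive
Point 3:
  φ: split at 2 digits → 33° and 6.0421′; 33 + 6.0421/60 = 33.1007017
  S ⇒ negate
  λ: split at 3 digits → 178° and 34.2106′; 178 + 34.2106/60 = 178.5701767
  E → positive
Point 4:
  Lat: degrees = first 2 digits = 0, minutes = 8.7849; 0 + 8.7849/60 = 0.1464150
  hemisphere S, so the sign is −
  λ: split at 3 digits → 070° and 47.96377′; 70 + 47.96377/60 = 70.7993962
  hemisphere W, so the sign is −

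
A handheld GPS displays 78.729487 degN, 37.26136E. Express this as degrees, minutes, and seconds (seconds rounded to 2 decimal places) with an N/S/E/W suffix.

78°43′46.15″ N, 37°15′40.90″ E

Lat: 0.729487 × 60 = 43.76922′ → 43′, remainder × 60 = 46.1532″
Longitude: 0.261360 × 60 = 15.68160′ → 15′, remainder × 60 = 40.8960″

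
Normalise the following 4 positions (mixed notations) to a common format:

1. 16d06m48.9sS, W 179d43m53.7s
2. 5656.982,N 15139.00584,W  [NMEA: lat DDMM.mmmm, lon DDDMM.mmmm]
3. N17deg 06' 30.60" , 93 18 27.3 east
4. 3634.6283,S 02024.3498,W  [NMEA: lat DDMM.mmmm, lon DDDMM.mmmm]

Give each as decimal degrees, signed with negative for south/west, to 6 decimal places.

1. -16.113583, -179.731583
2. 56.949700, -151.650097
3. 17.108500, 93.307583
4. -36.577138, -20.405830

Point 1:
  φ: 6′ + 48.9″ = 6.81500′; 16 + 6.81500/60 = 16.1135833
  S ⇒ negate
  Longitude: 179 + 43/60 + 53.7/3600 = 179.7315833
  hemisphere W, so the sign is −
Point 2:
  Latitude: degrees = first 2 digits = 56, minutes = 56.982; 56 + 56.982/60 = 56.9497000
  N ⇒ keep positive
  λ: split at 3 digits → 151° and 39.00584′; 151 + 39.00584/60 = 151.6500973
  W → negative
Point 3:
  Latitude: 17 + 6/60 + 30.6/3600 = 17.1085000
  N ⇒ keep positive
  Longitude: 18′ + 27.3″ = 18.45500′; 93 + 18.45500/60 = 93.3075833
  E ⇒ keep positive
Point 4:
  Lat: degrees = first 2 digits = 36, minutes = 34.6283; 36 + 34.6283/60 = 36.5771383
  hemisphere S, so the sign is −
  Longitude: split at 3 digits → 020° and 24.3498′; 20 + 24.3498/60 = 20.4058300
  W ⇒ negate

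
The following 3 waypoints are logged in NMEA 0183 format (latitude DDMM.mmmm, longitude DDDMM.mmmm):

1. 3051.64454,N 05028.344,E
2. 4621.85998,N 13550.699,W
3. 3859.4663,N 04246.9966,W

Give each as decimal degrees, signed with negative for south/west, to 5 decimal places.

1. 30.86074, 50.47240
2. 46.36433, -135.84498
3. 38.99111, -42.78328

Point 1:
  φ: degrees = first 2 digits = 30, minutes = 51.64454; 30 + 51.64454/60 = 30.860742
  N ⇒ keep positive
  λ: degrees = first 3 digits = 50, minutes = 28.344; 50 + 28.344/60 = 50.472400
  E ⇒ keep positive
Point 2:
  Latitude: split at 2 digits → 46° and 21.85998′; 46 + 21.85998/60 = 46.364333
  N → positive
  Lon: degrees = first 3 digits = 135, minutes = 50.699; 135 + 50.699/60 = 135.844983
  W ⇒ negate
Point 3:
  Lat: degrees = first 2 digits = 38, minutes = 59.4663; 38 + 59.4663/60 = 38.991105
  N → positive
  λ: degrees = first 3 digits = 42, minutes = 46.9966; 42 + 46.9966/60 = 42.783277
  W → negative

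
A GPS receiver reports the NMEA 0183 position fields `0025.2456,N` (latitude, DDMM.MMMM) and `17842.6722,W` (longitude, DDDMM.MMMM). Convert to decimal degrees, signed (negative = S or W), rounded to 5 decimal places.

0.42076, -178.71120

φ: split at 2 digits → 00° and 25.2456′; 0 + 25.2456/60 = 0.420760
N ⇒ keep positive
Lon: split at 3 digits → 178° and 42.6722′; 178 + 42.6722/60 = 178.711203
hemisphere W, so the sign is −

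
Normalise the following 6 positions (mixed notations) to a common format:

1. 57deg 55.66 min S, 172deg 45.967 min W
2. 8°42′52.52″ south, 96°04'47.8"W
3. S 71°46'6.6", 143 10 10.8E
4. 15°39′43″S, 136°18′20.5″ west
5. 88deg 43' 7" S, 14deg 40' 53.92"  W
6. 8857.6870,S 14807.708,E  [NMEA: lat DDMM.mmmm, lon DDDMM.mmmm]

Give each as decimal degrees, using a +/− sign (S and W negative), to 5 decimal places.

1. -57.92767, -172.76612
2. -8.71459, -96.07994
3. -71.76850, 143.16967
4. -15.66194, -136.30569
5. -88.71861, -14.68164
6. -88.96145, 148.12847

Point 1:
  Latitude: 55.66′ = 0.927667°; total 57.927667
  hemisphere S, so the sign is −
  λ: 45.967′ = 0.766117°; total 172.766117
  hemisphere W, so the sign is −
Point 2:
  Latitude: 8 + 42/60 + 52.52/3600 = 8.714589
  hemisphere S, so the sign is −
  λ: 4′ + 47.8″ = 4.79667′; 96 + 4.79667/60 = 96.079944
  W → negative
Point 3:
  φ: 71° + 46/60 + 6.6/3600 = 71 + 0.766667 + 0.001833 = 71.768500
  S → negative
  Longitude: 10′ + 10.8″ = 10.18000′; 143 + 10.18000/60 = 143.169667
  E → positive
Point 4:
  Lat: 15° + 39/60 + 43/3600 = 15 + 0.650000 + 0.011944 = 15.661944
  hemisphere S, so the sign is −
  Longitude: 18′ + 20.5″ = 18.34167′; 136 + 18.34167/60 = 136.305694
  W → negative
Point 5:
  Lat: 88° + 43/60 + 7/3600 = 88 + 0.716667 + 0.001944 = 88.718611
  S ⇒ negate
  λ: 40′ + 53.92″ = 40.89867′; 14 + 40.89867/60 = 14.681644
  W ⇒ negate
Point 6:
  Latitude: degrees = first 2 digits = 88, minutes = 57.687; 88 + 57.687/60 = 88.961450
  S → negative
  λ: degrees = first 3 digits = 148, minutes = 7.708; 148 + 7.708/60 = 148.128467
  E → positive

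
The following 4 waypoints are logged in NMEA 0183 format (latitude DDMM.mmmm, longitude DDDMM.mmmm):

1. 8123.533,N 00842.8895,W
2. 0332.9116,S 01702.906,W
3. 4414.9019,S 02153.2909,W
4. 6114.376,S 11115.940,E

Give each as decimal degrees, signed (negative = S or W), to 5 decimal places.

Point 1:
  Lat: split at 2 digits → 81° and 23.533′; 81 + 23.533/60 = 81.392217
  N → positive
  Longitude: degrees = first 3 digits = 8, minutes = 42.8895; 8 + 42.8895/60 = 8.714825
  W ⇒ negate
Point 2:
  Lat: split at 2 digits → 03° and 32.9116′; 3 + 32.9116/60 = 3.548527
  S → negative
  Longitude: degrees = first 3 digits = 17, minutes = 2.906; 17 + 2.906/60 = 17.048433
  W ⇒ negate
Point 3:
  Lat: degrees = first 2 digits = 44, minutes = 14.9019; 44 + 14.9019/60 = 44.248365
  hemisphere S, so the sign is −
  λ: degrees = first 3 digits = 21, minutes = 53.2909; 21 + 53.2909/60 = 21.888182
  W → negative
Point 4:
  Lat: degrees = first 2 digits = 61, minutes = 14.376; 61 + 14.376/60 = 61.239600
  S → negative
  Longitude: degrees = first 3 digits = 111, minutes = 15.94; 111 + 15.94/60 = 111.265667
  E → positive

1. 81.39222, -8.71483
2. -3.54853, -17.04843
3. -44.24837, -21.88818
4. -61.23960, 111.26567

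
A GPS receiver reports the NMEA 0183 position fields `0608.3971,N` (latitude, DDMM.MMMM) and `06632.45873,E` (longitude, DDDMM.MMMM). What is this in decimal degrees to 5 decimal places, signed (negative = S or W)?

Latitude: split at 2 digits → 06° and 8.3971′; 6 + 8.3971/60 = 6.139952
N → positive
Longitude: split at 3 digits → 066° and 32.45873′; 66 + 32.45873/60 = 66.540979
E → positive

6.13995, 66.54098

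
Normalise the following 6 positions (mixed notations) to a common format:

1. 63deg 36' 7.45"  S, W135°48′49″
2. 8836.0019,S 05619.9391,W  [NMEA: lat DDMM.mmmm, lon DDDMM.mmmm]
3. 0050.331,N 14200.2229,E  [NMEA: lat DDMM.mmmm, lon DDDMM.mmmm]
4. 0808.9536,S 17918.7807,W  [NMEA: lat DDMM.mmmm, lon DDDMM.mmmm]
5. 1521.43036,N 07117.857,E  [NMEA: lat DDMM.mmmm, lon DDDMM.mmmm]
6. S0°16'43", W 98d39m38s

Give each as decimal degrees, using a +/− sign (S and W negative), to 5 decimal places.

1. -63.60207, -135.81361
2. -88.60003, -56.33232
3. 0.83885, 142.00372
4. -8.14923, -179.31301
5. 15.35717, 71.29762
6. -0.27861, -98.66056

Point 1:
  Latitude: 63 + 36/60 + 7.45/3600 = 63.602069
  S → negative
  Lon: 135 + 48/60 + 49/3600 = 135.813611
  W ⇒ negate
Point 2:
  Latitude: degrees = first 2 digits = 88, minutes = 36.0019; 88 + 36.0019/60 = 88.600032
  S → negative
  Longitude: degrees = first 3 digits = 56, minutes = 19.9391; 56 + 19.9391/60 = 56.332318
  W ⇒ negate
Point 3:
  Lat: split at 2 digits → 00° and 50.331′; 0 + 50.331/60 = 0.838850
  N ⇒ keep positive
  λ: split at 3 digits → 142° and 0.2229′; 142 + 0.2229/60 = 142.003715
  E → positive
Point 4:
  Lat: degrees = first 2 digits = 8, minutes = 8.9536; 8 + 8.9536/60 = 8.149227
  S ⇒ negate
  λ: split at 3 digits → 179° and 18.7807′; 179 + 18.7807/60 = 179.313012
  W → negative
Point 5:
  Lat: split at 2 digits → 15° and 21.43036′; 15 + 21.43036/60 = 15.357173
  N ⇒ keep positive
  Lon: degrees = first 3 digits = 71, minutes = 17.857; 71 + 17.857/60 = 71.297617
  E → positive
Point 6:
  φ: 16′ + 43″ = 16.71667′; 0 + 16.71667/60 = 0.278611
  S ⇒ negate
  Lon: 98° + 39/60 + 38/3600 = 98 + 0.650000 + 0.010556 = 98.660556
  W → negative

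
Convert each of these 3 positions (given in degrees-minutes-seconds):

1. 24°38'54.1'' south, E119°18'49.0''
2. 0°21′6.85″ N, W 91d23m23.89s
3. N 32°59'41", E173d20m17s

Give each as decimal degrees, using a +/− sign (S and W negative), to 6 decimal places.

Point 1:
  Latitude: 24° + 38/60 + 54.1/3600 = 24 + 0.633333 + 0.015028 = 24.6483611
  S ⇒ negate
  λ: 119° + 18/60 + 49/3600 = 119 + 0.300000 + 0.013611 = 119.3136111
  E → positive
Point 2:
  Lat: 0 + 21/60 + 6.85/3600 = 0.3519028
  N → positive
  λ: 91° + 23/60 + 23.89/3600 = 91 + 0.383333 + 0.006636 = 91.3899694
  W ⇒ negate
Point 3:
  φ: 32 + 59/60 + 41/3600 = 32.9947222
  N → positive
  Lon: 20′ + 17″ = 20.28333′; 173 + 20.28333/60 = 173.3380556
  E → positive

1. -24.648361, 119.313611
2. 0.351903, -91.389969
3. 32.994722, 173.338056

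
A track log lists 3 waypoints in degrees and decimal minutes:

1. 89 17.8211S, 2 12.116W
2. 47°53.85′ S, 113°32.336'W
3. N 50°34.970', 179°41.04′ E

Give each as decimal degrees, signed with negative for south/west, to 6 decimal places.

1. -89.297018, -2.201933
2. -47.897500, -113.538933
3. 50.582833, 179.684000

Point 1:
  Latitude: 17.8211′ = 0.297018°; total 89.2970183
  S → negative
  Longitude: 12.116′ = 0.201933°; total 2.2019333
  W ⇒ negate
Point 2:
  φ: 53.85′ = 0.897500°; total 47.8975000
  S ⇒ negate
  λ: 113 + 32.336/60 = 113.5389333
  W ⇒ negate
Point 3:
  φ: 34.97′ = 0.582833°; total 50.5828333
  N → positive
  λ: 179 + 41.04/60 = 179.6840000
  E ⇒ keep positive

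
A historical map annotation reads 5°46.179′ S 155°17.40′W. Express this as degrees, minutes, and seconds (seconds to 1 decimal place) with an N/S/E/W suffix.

Lat: 46.17900′ → 46′ and 0.17900 × 60 = 10.740″
Longitude: fractional minutes 0.40000 × 60 = 24.000″

5°46′10.7″ S, 155°17′24.0″ W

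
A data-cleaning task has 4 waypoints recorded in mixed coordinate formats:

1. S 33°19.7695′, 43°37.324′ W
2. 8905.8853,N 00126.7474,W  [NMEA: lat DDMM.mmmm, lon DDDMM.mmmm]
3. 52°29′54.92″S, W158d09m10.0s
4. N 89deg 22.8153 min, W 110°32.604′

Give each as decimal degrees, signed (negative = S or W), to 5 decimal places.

1. -33.32949, -43.62207
2. 89.09809, -1.44579
3. -52.49859, -158.15278
4. 89.38026, -110.54340

Point 1:
  φ: 33 + 19.7695/60 = 33.329492
  hemisphere S, so the sign is −
  Lon: 43 + 37.324/60 = 43.622067
  W → negative
Point 2:
  φ: degrees = first 2 digits = 89, minutes = 5.8853; 89 + 5.8853/60 = 89.098088
  N → positive
  λ: degrees = first 3 digits = 1, minutes = 26.7474; 1 + 26.7474/60 = 1.445790
  W ⇒ negate
Point 3:
  Lat: 52 + 29/60 + 54.92/3600 = 52.498589
  hemisphere S, so the sign is −
  Lon: 158 + 9/60 + 10/3600 = 158.152778
  W → negative
Point 4:
  Lat: 89 + 22.8153/60 = 89.380255
  N → positive
  λ: 110 + 32.604/60 = 110.543400
  W → negative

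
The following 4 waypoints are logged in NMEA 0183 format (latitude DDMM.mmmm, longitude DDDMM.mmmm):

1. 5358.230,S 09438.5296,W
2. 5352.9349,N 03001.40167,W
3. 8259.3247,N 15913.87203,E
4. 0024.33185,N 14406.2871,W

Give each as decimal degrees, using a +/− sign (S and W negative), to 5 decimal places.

1. -53.97050, -94.64216
2. 53.88225, -30.02336
3. 82.98875, 159.23120
4. 0.40553, -144.10479

Point 1:
  φ: degrees = first 2 digits = 53, minutes = 58.23; 53 + 58.23/60 = 53.970500
  S ⇒ negate
  λ: degrees = first 3 digits = 94, minutes = 38.5296; 94 + 38.5296/60 = 94.642160
  W → negative
Point 2:
  Lat: degrees = first 2 digits = 53, minutes = 52.9349; 53 + 52.9349/60 = 53.882248
  N → positive
  Lon: degrees = first 3 digits = 30, minutes = 1.40167; 30 + 1.40167/60 = 30.023361
  W → negative
Point 3:
  Latitude: split at 2 digits → 82° and 59.3247′; 82 + 59.3247/60 = 82.988745
  N ⇒ keep positive
  Longitude: degrees = first 3 digits = 159, minutes = 13.87203; 159 + 13.87203/60 = 159.231201
  E ⇒ keep positive
Point 4:
  Lat: degrees = first 2 digits = 0, minutes = 24.33185; 0 + 24.33185/60 = 0.405531
  N ⇒ keep positive
  λ: degrees = first 3 digits = 144, minutes = 6.2871; 144 + 6.2871/60 = 144.104785
  W ⇒ negate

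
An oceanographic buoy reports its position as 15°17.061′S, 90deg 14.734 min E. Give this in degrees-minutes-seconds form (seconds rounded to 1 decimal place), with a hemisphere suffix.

Lat: 17.06100′ → 17′ and 0.06100 × 60 = 3.660″
Longitude: fractional minutes 0.73400 × 60 = 44.040″

15°17′3.7″ S, 90°14′44.0″ E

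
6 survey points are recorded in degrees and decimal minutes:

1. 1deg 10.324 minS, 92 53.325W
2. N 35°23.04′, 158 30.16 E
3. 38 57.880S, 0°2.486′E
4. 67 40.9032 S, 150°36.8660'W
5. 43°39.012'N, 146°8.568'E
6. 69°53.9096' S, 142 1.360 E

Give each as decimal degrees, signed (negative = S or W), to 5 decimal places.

1. -1.17207, -92.88875
2. 35.38400, 158.50267
3. -38.96467, 0.04143
4. -67.68172, -150.61443
5. 43.65020, 146.14280
6. -69.89849, 142.02267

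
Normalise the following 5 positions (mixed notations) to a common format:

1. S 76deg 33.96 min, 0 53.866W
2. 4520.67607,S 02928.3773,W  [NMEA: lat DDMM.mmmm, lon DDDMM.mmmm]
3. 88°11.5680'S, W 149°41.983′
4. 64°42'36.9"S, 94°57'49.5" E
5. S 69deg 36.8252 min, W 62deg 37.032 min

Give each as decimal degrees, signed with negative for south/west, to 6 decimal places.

1. -76.566000, -0.897767
2. -45.344601, -29.472955
3. -88.192800, -149.699717
4. -64.710250, 94.963750
5. -69.613753, -62.617200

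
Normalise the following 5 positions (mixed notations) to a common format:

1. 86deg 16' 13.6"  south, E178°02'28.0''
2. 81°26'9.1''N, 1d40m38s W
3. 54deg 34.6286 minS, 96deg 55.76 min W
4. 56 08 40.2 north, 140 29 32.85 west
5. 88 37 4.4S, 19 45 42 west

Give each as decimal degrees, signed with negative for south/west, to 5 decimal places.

1. -86.27044, 178.04111
2. 81.43586, -1.67722
3. -54.57714, -96.92933
4. 56.14450, -140.49246
5. -88.61789, -19.76167

Point 1:
  Latitude: 86 + 16/60 + 13.6/3600 = 86.270444
  S ⇒ negate
  Longitude: 178 + 2/60 + 28/3600 = 178.041111
  E ⇒ keep positive
Point 2:
  Latitude: 81 + 26/60 + 9.1/3600 = 81.435861
  N ⇒ keep positive
  Lon: 40′ + 38″ = 40.63333′; 1 + 40.63333/60 = 1.677222
  W ⇒ negate
Point 3:
  Lat: 34.6286′ = 0.577143°; total 54.577143
  hemisphere S, so the sign is −
  Lon: 96 + 55.76/60 = 96.929333
  W ⇒ negate
Point 4:
  Latitude: 56° + 8/60 + 40.2/3600 = 56 + 0.133333 + 0.011167 = 56.144500
  N ⇒ keep positive
  Lon: 140 + 29/60 + 32.85/3600 = 140.492458
  hemisphere W, so the sign is −
Point 5:
  φ: 88 + 37/60 + 4.4/3600 = 88.617889
  hemisphere S, so the sign is −
  Longitude: 19° + 45/60 + 42/3600 = 19 + 0.750000 + 0.011667 = 19.761667
  W → negative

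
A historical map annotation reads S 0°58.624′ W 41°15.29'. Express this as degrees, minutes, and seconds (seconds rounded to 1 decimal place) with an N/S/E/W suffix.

0°58′37.4″ S, 41°15′17.4″ W

Lat: fractional minutes 0.62400 × 60 = 37.440″
Longitude: fractional minutes 0.29000 × 60 = 17.400″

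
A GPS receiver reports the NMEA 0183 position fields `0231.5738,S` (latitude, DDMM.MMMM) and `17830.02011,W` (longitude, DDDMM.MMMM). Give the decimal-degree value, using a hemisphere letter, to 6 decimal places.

Latitude: degrees = first 2 digits = 2, minutes = 31.5738; 2 + 31.5738/60 = 2.5262300
Lon: degrees = first 3 digits = 178, minutes = 30.02011; 178 + 30.02011/60 = 178.5003352

2.526230° S, 178.500335° W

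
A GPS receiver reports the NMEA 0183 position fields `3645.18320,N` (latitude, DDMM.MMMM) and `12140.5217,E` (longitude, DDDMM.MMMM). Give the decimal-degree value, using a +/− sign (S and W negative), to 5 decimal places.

Latitude: degrees = first 2 digits = 36, minutes = 45.1832; 36 + 45.1832/60 = 36.753053
N ⇒ keep positive
Longitude: split at 3 digits → 121° and 40.5217′; 121 + 40.5217/60 = 121.675362
E ⇒ keep positive

36.75305, 121.67536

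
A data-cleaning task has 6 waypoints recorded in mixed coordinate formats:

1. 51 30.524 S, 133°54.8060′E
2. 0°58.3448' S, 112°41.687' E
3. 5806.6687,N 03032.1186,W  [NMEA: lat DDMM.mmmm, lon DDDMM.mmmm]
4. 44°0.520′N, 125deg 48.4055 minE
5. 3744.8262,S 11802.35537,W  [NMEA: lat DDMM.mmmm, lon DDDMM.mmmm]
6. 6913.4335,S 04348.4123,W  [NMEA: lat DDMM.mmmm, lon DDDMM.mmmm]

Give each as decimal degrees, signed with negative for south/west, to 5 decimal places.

1. -51.50873, 133.91343
2. -0.97241, 112.69478
3. 58.11115, -30.53531
4. 44.00867, 125.80676
5. -37.74710, -118.03926
6. -69.22389, -43.80687

Point 1:
  Lat: 30.524′ = 0.508733°; total 51.508733
  hemisphere S, so the sign is −
  λ: 133 + 54.806/60 = 133.913433
  E ⇒ keep positive
Point 2:
  Lat: 58.3448′ = 0.972413°; total 0.972413
  S ⇒ negate
  Longitude: 112 + 41.687/60 = 112.694783
  E → positive
Point 3:
  φ: degrees = first 2 digits = 58, minutes = 6.6687; 58 + 6.6687/60 = 58.111145
  N ⇒ keep positive
  Longitude: degrees = first 3 digits = 30, minutes = 32.1186; 30 + 32.1186/60 = 30.535310
  W → negative
Point 4:
  φ: 44 + 0.52/60 = 44.008667
  N ⇒ keep positive
  λ: 125 + 48.4055/60 = 125.806758
  E → positive
Point 5:
  φ: split at 2 digits → 37° and 44.8262′; 37 + 44.8262/60 = 37.747103
  hemisphere S, so the sign is −
  λ: degrees = first 3 digits = 118, minutes = 2.35537; 118 + 2.35537/60 = 118.039256
  W ⇒ negate
Point 6:
  Latitude: degrees = first 2 digits = 69, minutes = 13.4335; 69 + 13.4335/60 = 69.223892
  S ⇒ negate
  Lon: degrees = first 3 digits = 43, minutes = 48.4123; 43 + 48.4123/60 = 43.806872
  W → negative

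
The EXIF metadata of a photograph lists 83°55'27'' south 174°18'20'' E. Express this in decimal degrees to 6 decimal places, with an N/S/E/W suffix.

φ: 83 + 55/60 + 27/3600 = 83.9241667
λ: 174° + 18/60 + 20/3600 = 174 + 0.300000 + 0.005556 = 174.3055556

83.924167° S, 174.305556° E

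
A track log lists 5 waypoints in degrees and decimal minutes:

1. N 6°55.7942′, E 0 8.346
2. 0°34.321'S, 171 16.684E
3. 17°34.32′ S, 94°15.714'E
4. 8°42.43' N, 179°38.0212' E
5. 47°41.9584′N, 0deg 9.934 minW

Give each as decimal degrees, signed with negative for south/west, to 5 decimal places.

1. 6.92990, 0.13910
2. -0.57202, 171.27807
3. -17.57200, 94.26190
4. 8.70717, 179.63369
5. 47.69931, -0.16557

Point 1:
  φ: 55.7942′ = 0.929903°; total 6.929903
  N → positive
  Lon: 0 + 8.346/60 = 0.139100
  E → positive
Point 2:
  Lat: 34.321′ = 0.572017°; total 0.572017
  S ⇒ negate
  λ: 16.684′ = 0.278067°; total 171.278067
  E ⇒ keep positive
Point 3:
  Latitude: 17 + 34.32/60 = 17.572000
  S ⇒ negate
  Lon: 94 + 15.714/60 = 94.261900
  E ⇒ keep positive
Point 4:
  Latitude: 8 + 42.43/60 = 8.707167
  N ⇒ keep positive
  Lon: 38.0212′ = 0.633687°; total 179.633687
  E → positive
Point 5:
  φ: 47 + 41.9584/60 = 47.699307
  N ⇒ keep positive
  Lon: 9.934′ = 0.165567°; total 0.165567
  hemisphere W, so the sign is −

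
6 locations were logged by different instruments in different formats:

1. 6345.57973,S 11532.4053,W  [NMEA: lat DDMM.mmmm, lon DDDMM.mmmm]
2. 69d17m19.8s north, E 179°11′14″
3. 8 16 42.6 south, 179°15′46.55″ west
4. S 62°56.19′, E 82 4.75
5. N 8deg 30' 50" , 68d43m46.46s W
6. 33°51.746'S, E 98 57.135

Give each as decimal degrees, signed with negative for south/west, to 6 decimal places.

1. -63.759662, -115.540088
2. 69.288833, 179.187222
3. -8.278500, -179.262931
4. -62.936500, 82.079167
5. 8.513889, -68.729572
6. -33.862433, 98.952250

Point 1:
  Latitude: degrees = first 2 digits = 63, minutes = 45.57973; 63 + 45.57973/60 = 63.7596622
  S → negative
  λ: split at 3 digits → 115° and 32.4053′; 115 + 32.4053/60 = 115.5400883
  W ⇒ negate
Point 2:
  φ: 69° + 17/60 + 19.8/3600 = 69 + 0.283333 + 0.005500 = 69.2888333
  N ⇒ keep positive
  Longitude: 11′ + 14″ = 11.23333′; 179 + 11.23333/60 = 179.1872222
  E ⇒ keep positive
Point 3:
  Lat: 16′ + 42.6″ = 16.71000′; 8 + 16.71000/60 = 8.2785000
  S ⇒ negate
  Longitude: 179 + 15/60 + 46.55/3600 = 179.2629306
  hemisphere W, so the sign is −
Point 4:
  Lat: 56.19′ = 0.936500°; total 62.9365000
  S ⇒ negate
  Lon: 4.75′ = 0.079167°; total 82.0791667
  E ⇒ keep positive
Point 5:
  Latitude: 30′ + 50″ = 30.83333′; 8 + 30.83333/60 = 8.5138889
  N ⇒ keep positive
  Lon: 68 + 43/60 + 46.46/3600 = 68.7295722
  W → negative
Point 6:
  Lat: 51.746′ = 0.862433°; total 33.8624333
  hemisphere S, so the sign is −
  Longitude: 57.135′ = 0.952250°; total 98.9522500
  E ⇒ keep positive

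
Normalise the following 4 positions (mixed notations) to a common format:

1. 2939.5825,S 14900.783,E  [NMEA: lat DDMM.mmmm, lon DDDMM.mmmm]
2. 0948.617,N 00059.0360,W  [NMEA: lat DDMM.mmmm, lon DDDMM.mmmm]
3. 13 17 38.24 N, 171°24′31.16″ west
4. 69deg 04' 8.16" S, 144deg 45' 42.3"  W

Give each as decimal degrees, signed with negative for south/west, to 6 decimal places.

1. -29.659708, 149.013050
2. 9.810283, -0.983933
3. 13.293956, -171.408656
4. -69.068933, -144.761750

Point 1:
  φ: split at 2 digits → 29° and 39.5825′; 29 + 39.5825/60 = 29.6597083
  hemisphere S, so the sign is −
  λ: degrees = first 3 digits = 149, minutes = 0.783; 149 + 0.783/60 = 149.0130500
  E → positive
Point 2:
  Latitude: split at 2 digits → 09° and 48.617′; 9 + 48.617/60 = 9.8102833
  N ⇒ keep positive
  Lon: degrees = first 3 digits = 0, minutes = 59.036; 0 + 59.036/60 = 0.9839333
  W ⇒ negate
Point 3:
  Latitude: 13 + 17/60 + 38.24/3600 = 13.2939556
  N ⇒ keep positive
  Lon: 171 + 24/60 + 31.16/3600 = 171.4086556
  W ⇒ negate
Point 4:
  Latitude: 69° + 4/60 + 8.16/3600 = 69 + 0.066667 + 0.002267 = 69.0689333
  S ⇒ negate
  λ: 144° + 45/60 + 42.3/3600 = 144 + 0.750000 + 0.011750 = 144.7617500
  hemisphere W, so the sign is −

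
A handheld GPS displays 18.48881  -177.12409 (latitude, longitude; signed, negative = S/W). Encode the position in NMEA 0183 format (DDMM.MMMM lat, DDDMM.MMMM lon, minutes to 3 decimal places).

φ: fractional part 0.488810 → 29.32860 minutes
Longitude is negative → W; |value| = 177.124090
λ: fractional part 0.124090 → 7.44540 minutes

1829.329,N / 17707.445,W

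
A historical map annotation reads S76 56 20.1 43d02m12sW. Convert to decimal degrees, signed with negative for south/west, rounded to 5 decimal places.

Latitude: 76 + 56/60 + 20.1/3600 = 76.938917
hemisphere S, so the sign is −
Lon: 43° + 2/60 + 12/3600 = 43 + 0.033333 + 0.003333 = 43.036667
hemisphere W, so the sign is −

-76.93892, -43.03667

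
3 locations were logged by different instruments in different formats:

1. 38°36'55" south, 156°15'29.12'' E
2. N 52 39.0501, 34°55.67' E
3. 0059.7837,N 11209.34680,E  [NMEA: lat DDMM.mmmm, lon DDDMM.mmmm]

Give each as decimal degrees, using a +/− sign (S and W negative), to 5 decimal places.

1. -38.61528, 156.25809
2. 52.65084, 34.92783
3. 0.99640, 112.15578

Point 1:
  Latitude: 38° + 36/60 + 55/3600 = 38 + 0.600000 + 0.015278 = 38.615278
  S ⇒ negate
  λ: 15′ + 29.12″ = 15.48533′; 156 + 15.48533/60 = 156.258089
  E ⇒ keep positive
Point 2:
  Lat: 39.0501′ = 0.650835°; total 52.650835
  N ⇒ keep positive
  λ: 34 + 55.67/60 = 34.927833
  E ⇒ keep positive
Point 3:
  Latitude: split at 2 digits → 00° and 59.7837′; 0 + 59.7837/60 = 0.996395
  N ⇒ keep positive
  λ: degrees = first 3 digits = 112, minutes = 9.3468; 112 + 9.3468/60 = 112.155780
  E → positive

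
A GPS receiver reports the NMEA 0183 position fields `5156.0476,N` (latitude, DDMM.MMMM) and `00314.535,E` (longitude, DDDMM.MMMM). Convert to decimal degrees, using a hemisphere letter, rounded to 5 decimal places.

Latitude: degrees = first 2 digits = 51, minutes = 56.0476; 51 + 56.0476/60 = 51.934127
Lon: degrees = first 3 digits = 3, minutes = 14.535; 3 + 14.535/60 = 3.242250

51.93413° N, 3.24225° E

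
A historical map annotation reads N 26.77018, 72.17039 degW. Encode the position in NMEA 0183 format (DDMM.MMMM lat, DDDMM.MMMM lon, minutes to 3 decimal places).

2646.211,N / 07210.223,W

Lat: 26° + 0.770180 × 60 = 26° 46.21080′
Lon: 72° + 0.170390 × 60 = 72° 10.22340′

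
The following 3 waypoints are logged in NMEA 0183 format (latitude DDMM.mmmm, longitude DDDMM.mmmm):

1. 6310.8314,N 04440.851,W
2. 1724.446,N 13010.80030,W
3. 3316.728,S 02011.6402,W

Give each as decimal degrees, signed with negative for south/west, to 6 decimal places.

1. 63.180523, -44.680850
2. 17.407433, -130.180005
3. -33.278800, -20.194003

Point 1:
  φ: split at 2 digits → 63° and 10.8314′; 63 + 10.8314/60 = 63.1805233
  N → positive
  λ: degrees = first 3 digits = 44, minutes = 40.851; 44 + 40.851/60 = 44.6808500
  W ⇒ negate
Point 2:
  Lat: split at 2 digits → 17° and 24.446′; 17 + 24.446/60 = 17.4074333
  N ⇒ keep positive
  Lon: split at 3 digits → 130° and 10.8003′; 130 + 10.8003/60 = 130.1800050
  W → negative
Point 3:
  Lat: degrees = first 2 digits = 33, minutes = 16.728; 33 + 16.728/60 = 33.2788000
  S → negative
  Longitude: degrees = first 3 digits = 20, minutes = 11.6402; 20 + 11.6402/60 = 20.1940033
  hemisphere W, so the sign is −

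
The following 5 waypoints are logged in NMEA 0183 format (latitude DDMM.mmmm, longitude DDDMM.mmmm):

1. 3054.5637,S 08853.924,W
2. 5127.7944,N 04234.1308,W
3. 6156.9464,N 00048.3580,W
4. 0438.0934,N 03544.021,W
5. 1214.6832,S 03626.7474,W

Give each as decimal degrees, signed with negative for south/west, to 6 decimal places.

Point 1:
  Latitude: split at 2 digits → 30° and 54.5637′; 30 + 54.5637/60 = 30.9093950
  S ⇒ negate
  Lon: split at 3 digits → 088° and 53.924′; 88 + 53.924/60 = 88.8987333
  hemisphere W, so the sign is −
Point 2:
  Lat: degrees = first 2 digits = 51, minutes = 27.7944; 51 + 27.7944/60 = 51.4632400
  N → positive
  λ: degrees = first 3 digits = 42, minutes = 34.1308; 42 + 34.1308/60 = 42.5688467
  W → negative
Point 3:
  φ: split at 2 digits → 61° and 56.9464′; 61 + 56.9464/60 = 61.9491067
  N ⇒ keep positive
  Lon: degrees = first 3 digits = 0, minutes = 48.358; 0 + 48.358/60 = 0.8059667
  W ⇒ negate
Point 4:
  Latitude: split at 2 digits → 04° and 38.0934′; 4 + 38.0934/60 = 4.6348900
  N → positive
  Lon: degrees = first 3 digits = 35, minutes = 44.021; 35 + 44.021/60 = 35.7336833
  W ⇒ negate
Point 5:
  φ: split at 2 digits → 12° and 14.6832′; 12 + 14.6832/60 = 12.2447200
  S ⇒ negate
  λ: degrees = first 3 digits = 36, minutes = 26.7474; 36 + 26.7474/60 = 36.4457900
  hemisphere W, so the sign is −

1. -30.909395, -88.898733
2. 51.463240, -42.568847
3. 61.949107, -0.805967
4. 4.634890, -35.733683
5. -12.244720, -36.445790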